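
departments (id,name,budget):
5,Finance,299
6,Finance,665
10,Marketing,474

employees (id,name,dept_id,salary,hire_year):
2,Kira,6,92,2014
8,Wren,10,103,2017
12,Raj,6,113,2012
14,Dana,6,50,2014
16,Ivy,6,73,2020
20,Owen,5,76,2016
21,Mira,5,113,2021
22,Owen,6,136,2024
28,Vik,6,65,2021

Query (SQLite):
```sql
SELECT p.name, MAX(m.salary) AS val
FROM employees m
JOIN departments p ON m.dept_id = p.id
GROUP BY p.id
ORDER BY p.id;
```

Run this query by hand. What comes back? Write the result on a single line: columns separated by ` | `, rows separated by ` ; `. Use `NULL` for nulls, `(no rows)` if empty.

Finance | 113 ; Finance | 136 ; Marketing | 103

Join each employees row to its departments via dept_id.
Group joined rows by departments.id; compute MAX(m.salary) per group.
  5: ids {20, 21} → MAX(m.salary)=113
  6: ids {2, 12, 14, 16, 22, 28} → MAX(m.salary)=136
  10: ids {8} → MAX(m.salary)=103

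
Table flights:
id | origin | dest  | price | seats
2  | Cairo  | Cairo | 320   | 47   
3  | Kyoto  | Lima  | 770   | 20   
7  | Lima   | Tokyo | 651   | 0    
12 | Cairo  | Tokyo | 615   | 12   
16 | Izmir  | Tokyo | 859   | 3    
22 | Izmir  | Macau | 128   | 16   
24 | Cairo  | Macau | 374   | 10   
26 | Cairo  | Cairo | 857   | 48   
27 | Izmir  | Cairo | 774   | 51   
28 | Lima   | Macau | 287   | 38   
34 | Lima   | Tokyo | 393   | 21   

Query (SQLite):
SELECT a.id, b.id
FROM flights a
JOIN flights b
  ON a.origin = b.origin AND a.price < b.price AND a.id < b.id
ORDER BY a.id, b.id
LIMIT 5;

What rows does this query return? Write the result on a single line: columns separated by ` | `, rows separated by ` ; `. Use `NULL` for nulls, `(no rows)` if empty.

2 | 12 ; 2 | 24 ; 2 | 26 ; 12 | 26 ; 22 | 27

Pairs (a,b) with same origin, a.price < b.price, a.id < b.id.
origin groups: Cairo:{2,12,24,26} Izmir:{16,22,27} Kyoto:{3} Lima:{7,28,34}
Ordered by (a.id, b.id); first 5.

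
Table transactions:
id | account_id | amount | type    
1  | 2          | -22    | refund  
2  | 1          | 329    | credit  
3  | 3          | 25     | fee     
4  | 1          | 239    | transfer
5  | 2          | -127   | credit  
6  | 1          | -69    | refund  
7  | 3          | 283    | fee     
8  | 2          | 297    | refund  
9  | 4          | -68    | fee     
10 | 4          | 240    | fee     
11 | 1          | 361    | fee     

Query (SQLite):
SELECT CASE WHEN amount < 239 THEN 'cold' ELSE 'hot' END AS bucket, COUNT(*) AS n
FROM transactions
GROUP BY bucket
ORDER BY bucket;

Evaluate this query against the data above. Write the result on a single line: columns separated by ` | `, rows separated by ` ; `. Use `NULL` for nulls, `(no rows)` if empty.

Bucket rows by amount < 239 → 'cold' else 'hot'; count each bucket.

cold | 5 ; hot | 6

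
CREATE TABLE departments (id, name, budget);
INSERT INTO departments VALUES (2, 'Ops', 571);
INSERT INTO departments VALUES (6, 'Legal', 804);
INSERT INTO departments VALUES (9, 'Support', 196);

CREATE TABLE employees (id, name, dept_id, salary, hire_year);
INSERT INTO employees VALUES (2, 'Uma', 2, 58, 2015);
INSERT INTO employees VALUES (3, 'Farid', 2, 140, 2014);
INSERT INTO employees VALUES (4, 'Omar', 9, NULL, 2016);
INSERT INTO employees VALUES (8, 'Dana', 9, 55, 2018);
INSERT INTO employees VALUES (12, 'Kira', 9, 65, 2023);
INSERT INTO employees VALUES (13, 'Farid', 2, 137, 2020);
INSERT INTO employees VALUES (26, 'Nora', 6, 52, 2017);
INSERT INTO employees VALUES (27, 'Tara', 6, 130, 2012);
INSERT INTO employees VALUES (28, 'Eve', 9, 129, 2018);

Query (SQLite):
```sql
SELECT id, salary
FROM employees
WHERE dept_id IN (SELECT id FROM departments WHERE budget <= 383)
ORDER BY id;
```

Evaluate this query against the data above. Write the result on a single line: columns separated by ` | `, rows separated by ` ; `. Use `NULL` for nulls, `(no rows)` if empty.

4 | NULL ; 8 | 55 ; 12 | 65 ; 28 | 129

Inner query: departments.id where budget <= 383.
Outer: keep employees rows whose dept_id is in that set.
Inner query → {9}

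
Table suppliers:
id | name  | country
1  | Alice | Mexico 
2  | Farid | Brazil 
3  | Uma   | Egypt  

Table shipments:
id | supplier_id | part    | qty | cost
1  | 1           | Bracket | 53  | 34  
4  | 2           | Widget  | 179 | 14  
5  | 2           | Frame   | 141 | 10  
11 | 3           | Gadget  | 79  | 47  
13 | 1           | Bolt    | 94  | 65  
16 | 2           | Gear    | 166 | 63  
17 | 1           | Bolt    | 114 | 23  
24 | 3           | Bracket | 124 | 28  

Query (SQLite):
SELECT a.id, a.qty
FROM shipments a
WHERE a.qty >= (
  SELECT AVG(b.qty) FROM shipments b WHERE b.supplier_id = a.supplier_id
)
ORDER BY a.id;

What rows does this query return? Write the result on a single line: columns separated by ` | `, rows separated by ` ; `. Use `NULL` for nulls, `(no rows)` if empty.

For each shipments row a, compute AVG(qty) over rows sharing a.supplier_id.
Keep row a if a.qty >= that per-group AVG.
  supplier_id=1: AVG(qty) = 87.0
  supplier_id=2: AVG(qty) = 162.0
  supplier_id=3: AVG(qty) = 101.5

4 | 179 ; 13 | 94 ; 16 | 166 ; 17 | 114 ; 24 | 124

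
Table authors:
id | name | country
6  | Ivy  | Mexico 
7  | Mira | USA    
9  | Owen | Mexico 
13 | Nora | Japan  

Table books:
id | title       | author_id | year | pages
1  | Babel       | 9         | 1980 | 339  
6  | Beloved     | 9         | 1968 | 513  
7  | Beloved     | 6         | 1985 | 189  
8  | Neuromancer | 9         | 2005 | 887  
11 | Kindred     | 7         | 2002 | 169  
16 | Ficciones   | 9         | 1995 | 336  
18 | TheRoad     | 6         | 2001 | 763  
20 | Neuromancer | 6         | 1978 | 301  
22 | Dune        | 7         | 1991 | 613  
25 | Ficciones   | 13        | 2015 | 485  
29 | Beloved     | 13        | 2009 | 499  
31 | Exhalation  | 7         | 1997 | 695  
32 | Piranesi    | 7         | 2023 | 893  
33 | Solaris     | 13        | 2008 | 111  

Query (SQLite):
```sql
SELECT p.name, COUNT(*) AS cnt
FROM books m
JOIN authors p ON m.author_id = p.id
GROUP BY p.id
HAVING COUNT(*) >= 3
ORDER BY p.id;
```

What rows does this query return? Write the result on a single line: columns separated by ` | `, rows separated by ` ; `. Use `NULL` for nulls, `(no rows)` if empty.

Ivy | 3 ; Mira | 4 ; Owen | 4 ; Nora | 3

Join each books row to its authors via author_id.
Group joined rows by authors.id; compute COUNT(*) per group.
HAVING: keep groups with count ≥ 3.
  6: ids {7, 18, 20} → COUNT(*)=3
  7: ids {11, 22, 31, 32} → COUNT(*)=4
  9: ids {1, 6, 8, 16} → COUNT(*)=4
  13: ids {25, 29, 33} → COUNT(*)=3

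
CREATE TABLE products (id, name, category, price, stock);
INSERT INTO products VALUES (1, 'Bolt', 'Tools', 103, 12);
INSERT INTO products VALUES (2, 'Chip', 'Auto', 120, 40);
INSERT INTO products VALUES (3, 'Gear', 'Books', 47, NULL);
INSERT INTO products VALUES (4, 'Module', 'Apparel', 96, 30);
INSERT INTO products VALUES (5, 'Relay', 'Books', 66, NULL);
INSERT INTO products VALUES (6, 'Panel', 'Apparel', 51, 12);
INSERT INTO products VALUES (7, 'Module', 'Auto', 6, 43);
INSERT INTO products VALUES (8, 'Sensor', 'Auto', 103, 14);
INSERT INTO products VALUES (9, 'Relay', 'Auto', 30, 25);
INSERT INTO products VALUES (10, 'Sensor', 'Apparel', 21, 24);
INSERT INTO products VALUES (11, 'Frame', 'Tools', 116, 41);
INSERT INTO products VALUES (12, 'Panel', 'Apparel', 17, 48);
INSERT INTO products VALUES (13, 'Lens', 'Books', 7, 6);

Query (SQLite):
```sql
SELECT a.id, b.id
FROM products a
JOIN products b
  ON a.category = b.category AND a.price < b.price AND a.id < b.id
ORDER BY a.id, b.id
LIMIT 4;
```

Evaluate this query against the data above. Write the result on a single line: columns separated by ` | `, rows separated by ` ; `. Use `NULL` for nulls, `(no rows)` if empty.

1 | 11 ; 3 | 5 ; 7 | 8 ; 7 | 9

Pairs (a,b) with same category, a.price < b.price, a.id < b.id.
category groups: Apparel:{4,6,10,12} Auto:{2,7,8,9} Books:{3,5,13} Tools:{1,11}
Ordered by (a.id, b.id); first 4.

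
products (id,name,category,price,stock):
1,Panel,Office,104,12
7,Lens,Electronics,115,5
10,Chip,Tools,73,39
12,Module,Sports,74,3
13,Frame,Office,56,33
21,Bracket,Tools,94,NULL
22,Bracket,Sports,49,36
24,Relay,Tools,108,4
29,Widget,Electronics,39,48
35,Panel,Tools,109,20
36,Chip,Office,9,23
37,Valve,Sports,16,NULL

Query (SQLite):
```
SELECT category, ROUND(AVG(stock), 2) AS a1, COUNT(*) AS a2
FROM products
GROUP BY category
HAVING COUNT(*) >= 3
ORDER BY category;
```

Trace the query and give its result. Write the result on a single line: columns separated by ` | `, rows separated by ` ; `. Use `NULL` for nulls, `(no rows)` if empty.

Group products by category.
Per group compute: ROUND(AVG(stock), 2), COUNT(*).
HAVING: drop groups with fewer than 3 rows.
  Electronics: ids {7, 29} → ROUND(AVG(stock), 2)=26.5, COUNT(*)=2
  Office: ids {1, 13, 36} → ROUND(AVG(stock), 2)=22.67, COUNT(*)=3
  Sports: ids {12, 22, 37} → ROUND(AVG(stock), 2)=19.5, COUNT(*)=3
  Tools: ids {10, 21, 24, 35} → ROUND(AVG(stock), 2)=21, COUNT(*)=4

Office | 22.67 | 3 ; Sports | 19.5 | 3 ; Tools | 21 | 4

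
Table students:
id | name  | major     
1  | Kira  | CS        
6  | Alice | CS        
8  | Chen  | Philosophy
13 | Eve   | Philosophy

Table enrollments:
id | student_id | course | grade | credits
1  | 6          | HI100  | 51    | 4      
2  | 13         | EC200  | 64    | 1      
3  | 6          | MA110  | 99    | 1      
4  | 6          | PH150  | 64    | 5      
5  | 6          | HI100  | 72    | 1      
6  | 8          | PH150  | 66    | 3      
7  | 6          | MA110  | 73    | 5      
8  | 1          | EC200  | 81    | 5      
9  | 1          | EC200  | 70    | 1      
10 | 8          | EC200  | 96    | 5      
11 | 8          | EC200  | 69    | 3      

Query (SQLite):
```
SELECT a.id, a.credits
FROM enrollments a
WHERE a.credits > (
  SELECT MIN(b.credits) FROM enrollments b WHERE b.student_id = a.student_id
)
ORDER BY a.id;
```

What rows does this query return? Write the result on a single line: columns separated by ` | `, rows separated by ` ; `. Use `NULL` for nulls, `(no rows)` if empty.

1 | 4 ; 4 | 5 ; 7 | 5 ; 8 | 5 ; 10 | 5

For each enrollments row a, compute MIN(credits) over rows sharing a.student_id.
Keep row a if a.credits > that per-group MIN.
  student_id=1: MIN(credits) = 1
  student_id=6: MIN(credits) = 1
  student_id=8: MIN(credits) = 3
  student_id=13: MIN(credits) = 1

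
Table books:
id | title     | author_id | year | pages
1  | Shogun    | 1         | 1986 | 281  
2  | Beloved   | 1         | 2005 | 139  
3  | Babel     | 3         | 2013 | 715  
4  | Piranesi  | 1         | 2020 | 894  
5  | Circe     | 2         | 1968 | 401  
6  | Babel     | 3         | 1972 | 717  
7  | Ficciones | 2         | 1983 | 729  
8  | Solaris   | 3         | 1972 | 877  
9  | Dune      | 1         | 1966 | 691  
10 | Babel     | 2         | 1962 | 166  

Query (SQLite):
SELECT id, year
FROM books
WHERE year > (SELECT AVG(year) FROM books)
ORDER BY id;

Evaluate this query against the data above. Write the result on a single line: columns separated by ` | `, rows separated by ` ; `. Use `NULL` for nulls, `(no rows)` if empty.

1 | 1986 ; 2 | 2005 ; 3 | 2013 ; 4 | 2020

Scalar subquery: AVG(year) over all books rows = 1984.7.
Keep rows where year > that value.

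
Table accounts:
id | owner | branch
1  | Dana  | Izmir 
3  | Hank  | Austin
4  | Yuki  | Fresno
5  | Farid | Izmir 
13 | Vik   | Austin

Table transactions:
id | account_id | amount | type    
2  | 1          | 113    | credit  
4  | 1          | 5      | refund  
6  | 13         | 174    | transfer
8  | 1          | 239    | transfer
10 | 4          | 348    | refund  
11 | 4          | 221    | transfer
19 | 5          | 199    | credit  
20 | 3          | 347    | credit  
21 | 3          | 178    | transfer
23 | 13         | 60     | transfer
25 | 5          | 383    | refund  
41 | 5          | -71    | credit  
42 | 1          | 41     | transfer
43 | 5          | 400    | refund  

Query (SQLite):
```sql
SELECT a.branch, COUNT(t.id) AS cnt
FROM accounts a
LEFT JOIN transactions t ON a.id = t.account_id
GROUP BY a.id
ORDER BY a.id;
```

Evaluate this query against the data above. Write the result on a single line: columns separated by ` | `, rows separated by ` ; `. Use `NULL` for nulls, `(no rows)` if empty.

Izmir | 4 ; Austin | 2 ; Fresno | 2 ; Izmir | 4 ; Austin | 2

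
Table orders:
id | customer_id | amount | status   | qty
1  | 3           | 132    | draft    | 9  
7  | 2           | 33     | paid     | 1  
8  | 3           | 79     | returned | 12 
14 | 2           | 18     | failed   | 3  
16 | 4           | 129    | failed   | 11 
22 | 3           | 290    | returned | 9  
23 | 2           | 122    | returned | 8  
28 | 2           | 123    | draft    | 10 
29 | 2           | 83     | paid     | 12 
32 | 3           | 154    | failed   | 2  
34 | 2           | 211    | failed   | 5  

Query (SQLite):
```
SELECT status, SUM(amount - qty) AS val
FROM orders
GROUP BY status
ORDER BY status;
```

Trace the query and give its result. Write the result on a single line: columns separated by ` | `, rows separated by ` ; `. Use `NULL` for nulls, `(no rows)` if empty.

For each row compute amount - qty.
Group by status; take SUM of the expression per group.
  draft: ids {1, 28} → SUM(amount - qty)=236
  failed: ids {14, 16, 32, 34} → SUM(amount - qty)=491
  paid: ids {7, 29} → SUM(amount - qty)=103
  returned: ids {8, 22, 23} → SUM(amount - qty)=462

draft | 236 ; failed | 491 ; paid | 103 ; returned | 462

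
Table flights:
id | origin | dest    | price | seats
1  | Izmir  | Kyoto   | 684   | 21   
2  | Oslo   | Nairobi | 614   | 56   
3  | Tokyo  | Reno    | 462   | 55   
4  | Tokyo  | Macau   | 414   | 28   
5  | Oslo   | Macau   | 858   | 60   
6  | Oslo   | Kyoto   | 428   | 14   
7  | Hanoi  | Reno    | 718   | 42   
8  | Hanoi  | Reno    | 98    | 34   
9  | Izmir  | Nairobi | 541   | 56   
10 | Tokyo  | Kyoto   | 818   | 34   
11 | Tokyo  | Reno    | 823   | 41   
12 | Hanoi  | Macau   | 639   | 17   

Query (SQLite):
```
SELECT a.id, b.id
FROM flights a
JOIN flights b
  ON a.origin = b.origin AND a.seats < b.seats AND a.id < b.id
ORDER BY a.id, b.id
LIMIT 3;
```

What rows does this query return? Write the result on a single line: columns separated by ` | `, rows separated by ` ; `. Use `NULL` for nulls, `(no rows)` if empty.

1 | 9 ; 2 | 5 ; 4 | 10

Pairs (a,b) with same origin, a.seats < b.seats, a.id < b.id.
origin groups: Hanoi:{7,8,12} Izmir:{1,9} Oslo:{2,5,6} Tokyo:{3,4,10,11}
Ordered by (a.id, b.id); first 3.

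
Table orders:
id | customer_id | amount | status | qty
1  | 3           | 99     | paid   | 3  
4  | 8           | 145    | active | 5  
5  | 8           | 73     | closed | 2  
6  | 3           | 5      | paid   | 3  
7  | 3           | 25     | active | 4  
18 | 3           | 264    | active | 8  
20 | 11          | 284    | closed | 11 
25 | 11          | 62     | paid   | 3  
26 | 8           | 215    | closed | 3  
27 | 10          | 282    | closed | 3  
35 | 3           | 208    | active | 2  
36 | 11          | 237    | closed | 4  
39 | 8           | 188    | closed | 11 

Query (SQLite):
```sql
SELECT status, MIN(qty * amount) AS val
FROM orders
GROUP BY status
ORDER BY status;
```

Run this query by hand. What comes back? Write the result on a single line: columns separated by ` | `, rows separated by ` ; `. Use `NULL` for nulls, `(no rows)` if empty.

For each row compute qty * amount.
Group by status; take MIN of the expression per group.
  active: ids {4, 7, 18, 35} → MIN(qty * amount)=100
  closed: ids {5, 20, 26, 27, 36, 39} → MIN(qty * amount)=146
  paid: ids {1, 6, 25} → MIN(qty * amount)=15

active | 100 ; closed | 146 ; paid | 15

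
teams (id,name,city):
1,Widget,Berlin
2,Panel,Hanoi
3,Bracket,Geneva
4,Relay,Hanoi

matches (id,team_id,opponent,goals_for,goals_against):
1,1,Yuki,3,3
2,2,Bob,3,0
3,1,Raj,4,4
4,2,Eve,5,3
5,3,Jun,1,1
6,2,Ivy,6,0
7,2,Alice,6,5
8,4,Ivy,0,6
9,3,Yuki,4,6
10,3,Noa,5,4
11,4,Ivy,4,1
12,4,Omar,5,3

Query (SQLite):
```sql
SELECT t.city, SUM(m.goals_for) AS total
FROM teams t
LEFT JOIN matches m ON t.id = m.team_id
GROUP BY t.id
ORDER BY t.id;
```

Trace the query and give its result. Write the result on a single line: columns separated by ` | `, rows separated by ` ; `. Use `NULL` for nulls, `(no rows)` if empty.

LEFT JOIN keeps every teams row; unmatched ones get NULL for matches columns.
Group by teams.id and compute SUM(m.goals_for). SUM over an all-NULL group is NULL.
  1: ids {1, 3} → SUM(m.goals_for)=7
  2: ids {2, 4, 6, 7} → SUM(m.goals_for)=20
  3: ids {5, 9, 10} → SUM(m.goals_for)=10
  4: ids {8, 11, 12} → SUM(m.goals_for)=9

Berlin | 7 ; Hanoi | 20 ; Geneva | 10 ; Hanoi | 9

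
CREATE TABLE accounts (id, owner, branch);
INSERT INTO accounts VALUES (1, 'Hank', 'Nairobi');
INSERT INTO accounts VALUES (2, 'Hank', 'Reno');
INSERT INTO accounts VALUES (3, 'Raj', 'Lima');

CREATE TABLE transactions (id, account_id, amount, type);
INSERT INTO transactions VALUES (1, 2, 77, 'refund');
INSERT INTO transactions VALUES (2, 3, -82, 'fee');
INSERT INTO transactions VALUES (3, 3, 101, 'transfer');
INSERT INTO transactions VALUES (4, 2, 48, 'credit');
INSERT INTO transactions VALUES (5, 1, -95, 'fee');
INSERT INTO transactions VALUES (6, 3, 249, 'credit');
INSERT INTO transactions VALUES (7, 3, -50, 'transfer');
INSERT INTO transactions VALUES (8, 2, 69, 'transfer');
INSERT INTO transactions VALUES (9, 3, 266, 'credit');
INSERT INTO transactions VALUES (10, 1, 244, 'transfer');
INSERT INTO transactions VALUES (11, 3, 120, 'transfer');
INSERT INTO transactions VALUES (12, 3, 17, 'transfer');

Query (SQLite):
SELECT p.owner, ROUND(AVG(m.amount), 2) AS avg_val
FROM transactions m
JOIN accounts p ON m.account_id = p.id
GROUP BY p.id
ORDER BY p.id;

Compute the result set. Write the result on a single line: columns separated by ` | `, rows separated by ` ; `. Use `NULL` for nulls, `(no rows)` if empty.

Join each transactions row to its accounts via account_id.
Group joined rows by accounts.id; compute ROUND(AVG(m.amount), 2) per group.
  1: ids {5, 10} → ROUND(AVG(m.amount), 2)=74.5
  2: ids {1, 4, 8} → ROUND(AVG(m.amount), 2)=64.67
  3: ids {2, 3, 6, 7, 9, 11, 12} → ROUND(AVG(m.amount), 2)=88.71

Hank | 74.5 ; Hank | 64.67 ; Raj | 88.71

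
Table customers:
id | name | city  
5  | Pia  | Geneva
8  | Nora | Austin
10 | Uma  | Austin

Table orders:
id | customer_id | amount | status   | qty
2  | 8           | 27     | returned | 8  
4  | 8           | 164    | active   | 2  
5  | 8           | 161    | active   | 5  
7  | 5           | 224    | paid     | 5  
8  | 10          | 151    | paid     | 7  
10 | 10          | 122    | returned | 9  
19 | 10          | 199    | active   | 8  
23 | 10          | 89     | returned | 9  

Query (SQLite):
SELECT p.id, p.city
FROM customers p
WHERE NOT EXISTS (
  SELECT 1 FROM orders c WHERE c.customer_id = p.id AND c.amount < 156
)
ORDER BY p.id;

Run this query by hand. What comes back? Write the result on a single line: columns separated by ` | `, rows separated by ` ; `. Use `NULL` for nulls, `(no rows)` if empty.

5 | Geneva

For each customers row, check whether any orders with matching customer_id has amount < 156.
Keep rows where that is false.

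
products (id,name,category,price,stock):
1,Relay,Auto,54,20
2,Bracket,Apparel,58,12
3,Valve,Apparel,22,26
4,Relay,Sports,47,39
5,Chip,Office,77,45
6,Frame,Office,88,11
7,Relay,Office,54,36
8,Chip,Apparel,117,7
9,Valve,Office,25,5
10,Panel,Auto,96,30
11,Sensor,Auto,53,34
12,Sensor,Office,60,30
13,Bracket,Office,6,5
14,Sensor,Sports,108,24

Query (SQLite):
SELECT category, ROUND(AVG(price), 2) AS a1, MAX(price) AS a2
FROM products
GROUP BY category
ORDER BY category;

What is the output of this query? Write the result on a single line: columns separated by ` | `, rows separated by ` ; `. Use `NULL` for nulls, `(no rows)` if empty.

Apparel | 65.67 | 117 ; Auto | 67.67 | 96 ; Office | 51.67 | 88 ; Sports | 77.5 | 108

Group products by category.
Per group compute: ROUND(AVG(price), 2), MAX(price).
  Apparel: ids {2, 3, 8} → ROUND(AVG(price), 2)=65.67, MAX(price)=117
  Auto: ids {1, 10, 11} → ROUND(AVG(price), 2)=67.67, MAX(price)=96
  Office: ids {5, 6, 7, 9, 12, 13} → ROUND(AVG(price), 2)=51.67, MAX(price)=88
  Sports: ids {4, 14} → ROUND(AVG(price), 2)=77.5, MAX(price)=108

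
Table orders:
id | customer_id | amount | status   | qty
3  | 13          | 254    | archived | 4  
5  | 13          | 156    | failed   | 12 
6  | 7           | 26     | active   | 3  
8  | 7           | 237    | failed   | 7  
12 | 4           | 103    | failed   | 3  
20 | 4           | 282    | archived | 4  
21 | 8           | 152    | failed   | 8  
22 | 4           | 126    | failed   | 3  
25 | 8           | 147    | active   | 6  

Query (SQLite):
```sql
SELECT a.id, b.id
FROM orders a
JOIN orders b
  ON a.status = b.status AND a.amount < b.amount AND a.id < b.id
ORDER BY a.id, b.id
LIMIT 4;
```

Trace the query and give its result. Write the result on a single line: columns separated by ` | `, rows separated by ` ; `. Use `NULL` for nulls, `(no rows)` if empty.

Pairs (a,b) with same status, a.amount < b.amount, a.id < b.id.
status groups: active:{6,25} archived:{3,20} failed:{5,8,12,21,22}
Ordered by (a.id, b.id); first 4.

3 | 20 ; 5 | 8 ; 6 | 25 ; 12 | 21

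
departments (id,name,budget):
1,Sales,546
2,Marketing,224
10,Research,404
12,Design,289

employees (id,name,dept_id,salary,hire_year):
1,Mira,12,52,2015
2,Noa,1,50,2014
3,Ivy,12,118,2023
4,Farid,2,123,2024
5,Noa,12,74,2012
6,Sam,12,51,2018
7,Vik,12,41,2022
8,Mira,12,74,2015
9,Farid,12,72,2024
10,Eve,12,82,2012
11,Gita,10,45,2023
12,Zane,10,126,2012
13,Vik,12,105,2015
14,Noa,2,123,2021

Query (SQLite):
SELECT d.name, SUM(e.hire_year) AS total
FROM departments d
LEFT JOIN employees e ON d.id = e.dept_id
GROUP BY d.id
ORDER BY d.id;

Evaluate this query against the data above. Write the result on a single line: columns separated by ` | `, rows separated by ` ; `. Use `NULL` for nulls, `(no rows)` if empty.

LEFT JOIN keeps every departments row; unmatched ones get NULL for employees columns.
Group by departments.id and compute SUM(e.hire_year). SUM over an all-NULL group is NULL.
  1: ids {2} → SUM(e.hire_year)=2014
  2: ids {4, 14} → SUM(e.hire_year)=4045
  10: ids {11, 12} → SUM(e.hire_year)=4035
  12: ids {1, 3, 5, 6, 7, 8, 9, 10, 13} → SUM(e.hire_year)=18156

Sales | 2014 ; Marketing | 4045 ; Research | 4035 ; Design | 18156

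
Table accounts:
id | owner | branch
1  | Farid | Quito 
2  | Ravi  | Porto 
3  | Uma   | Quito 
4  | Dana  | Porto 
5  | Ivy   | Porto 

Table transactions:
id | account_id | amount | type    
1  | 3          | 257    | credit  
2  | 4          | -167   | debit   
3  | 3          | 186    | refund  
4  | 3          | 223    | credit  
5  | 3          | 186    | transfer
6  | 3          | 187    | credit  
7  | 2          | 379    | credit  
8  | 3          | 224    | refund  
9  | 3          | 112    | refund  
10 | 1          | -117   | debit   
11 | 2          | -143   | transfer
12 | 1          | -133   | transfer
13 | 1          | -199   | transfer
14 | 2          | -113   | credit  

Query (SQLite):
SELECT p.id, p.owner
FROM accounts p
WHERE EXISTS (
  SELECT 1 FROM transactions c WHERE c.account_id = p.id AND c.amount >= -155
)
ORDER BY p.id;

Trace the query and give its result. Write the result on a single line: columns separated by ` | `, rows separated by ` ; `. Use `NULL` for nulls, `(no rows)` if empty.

1 | Farid ; 2 | Ravi ; 3 | Uma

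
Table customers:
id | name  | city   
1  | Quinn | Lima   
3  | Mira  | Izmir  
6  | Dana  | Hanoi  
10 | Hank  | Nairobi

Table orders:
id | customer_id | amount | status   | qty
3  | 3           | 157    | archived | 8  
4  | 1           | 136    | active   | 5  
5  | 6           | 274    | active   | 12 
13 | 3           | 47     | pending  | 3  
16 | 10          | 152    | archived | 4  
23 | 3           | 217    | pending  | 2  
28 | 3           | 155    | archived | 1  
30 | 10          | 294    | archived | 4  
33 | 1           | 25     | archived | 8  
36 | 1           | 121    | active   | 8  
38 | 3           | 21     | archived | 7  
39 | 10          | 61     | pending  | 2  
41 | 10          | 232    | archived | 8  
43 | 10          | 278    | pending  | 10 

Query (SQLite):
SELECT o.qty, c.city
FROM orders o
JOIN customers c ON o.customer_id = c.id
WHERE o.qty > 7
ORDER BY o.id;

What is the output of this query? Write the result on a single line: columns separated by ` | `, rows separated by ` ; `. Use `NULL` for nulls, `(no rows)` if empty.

8 | Izmir ; 12 | Hanoi ; 8 | Lima ; 8 | Lima ; 8 | Nairobi ; 10 | Nairobi

Each orders row matches the customers row where customer_id = customers.id.
Then keep rows with o.qty > 7.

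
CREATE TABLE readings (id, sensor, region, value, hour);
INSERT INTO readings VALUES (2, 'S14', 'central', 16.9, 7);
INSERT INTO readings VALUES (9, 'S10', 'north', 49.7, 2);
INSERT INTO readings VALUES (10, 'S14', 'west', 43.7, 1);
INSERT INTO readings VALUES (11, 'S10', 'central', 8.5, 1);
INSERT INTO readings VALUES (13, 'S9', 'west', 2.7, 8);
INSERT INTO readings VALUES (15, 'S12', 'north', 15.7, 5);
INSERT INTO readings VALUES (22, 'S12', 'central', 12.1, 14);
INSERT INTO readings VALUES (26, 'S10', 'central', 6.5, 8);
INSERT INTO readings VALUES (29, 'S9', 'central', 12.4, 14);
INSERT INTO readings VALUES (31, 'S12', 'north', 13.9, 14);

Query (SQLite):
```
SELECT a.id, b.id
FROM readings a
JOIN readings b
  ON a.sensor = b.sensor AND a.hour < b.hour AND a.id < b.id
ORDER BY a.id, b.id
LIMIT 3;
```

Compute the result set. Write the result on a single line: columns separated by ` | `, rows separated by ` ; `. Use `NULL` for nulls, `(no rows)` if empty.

9 | 26 ; 11 | 26 ; 13 | 29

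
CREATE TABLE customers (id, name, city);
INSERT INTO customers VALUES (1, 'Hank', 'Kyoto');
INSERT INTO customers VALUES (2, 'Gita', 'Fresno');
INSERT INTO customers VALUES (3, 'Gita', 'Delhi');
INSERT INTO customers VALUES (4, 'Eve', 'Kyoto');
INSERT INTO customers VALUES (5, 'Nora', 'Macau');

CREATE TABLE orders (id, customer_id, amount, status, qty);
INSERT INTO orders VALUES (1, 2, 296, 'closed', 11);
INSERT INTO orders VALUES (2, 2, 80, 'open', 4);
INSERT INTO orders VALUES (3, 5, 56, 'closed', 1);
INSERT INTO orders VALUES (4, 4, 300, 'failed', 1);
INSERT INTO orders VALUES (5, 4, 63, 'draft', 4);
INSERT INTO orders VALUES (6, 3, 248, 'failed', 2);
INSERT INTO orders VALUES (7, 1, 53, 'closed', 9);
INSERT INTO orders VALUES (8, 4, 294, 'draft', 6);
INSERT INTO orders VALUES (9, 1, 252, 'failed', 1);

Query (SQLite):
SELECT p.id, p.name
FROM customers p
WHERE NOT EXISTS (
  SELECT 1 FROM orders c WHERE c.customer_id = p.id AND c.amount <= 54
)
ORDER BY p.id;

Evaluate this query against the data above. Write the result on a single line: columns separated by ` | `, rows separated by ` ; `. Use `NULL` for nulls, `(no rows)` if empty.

2 | Gita ; 3 | Gita ; 4 | Eve ; 5 | Nora

For each customers row, check whether any orders with matching customer_id has amount <= 54.
Keep rows where that is false.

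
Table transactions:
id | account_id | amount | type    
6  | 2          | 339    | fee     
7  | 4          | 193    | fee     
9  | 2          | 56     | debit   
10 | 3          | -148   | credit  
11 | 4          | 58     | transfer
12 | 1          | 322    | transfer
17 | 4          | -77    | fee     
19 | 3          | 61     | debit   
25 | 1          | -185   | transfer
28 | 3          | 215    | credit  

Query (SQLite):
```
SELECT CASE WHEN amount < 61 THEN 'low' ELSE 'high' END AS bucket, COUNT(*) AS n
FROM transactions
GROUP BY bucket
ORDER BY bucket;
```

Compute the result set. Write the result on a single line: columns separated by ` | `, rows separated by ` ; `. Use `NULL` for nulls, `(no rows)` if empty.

Bucket rows by amount < 61 → 'low' else 'high'; count each bucket.

high | 5 ; low | 5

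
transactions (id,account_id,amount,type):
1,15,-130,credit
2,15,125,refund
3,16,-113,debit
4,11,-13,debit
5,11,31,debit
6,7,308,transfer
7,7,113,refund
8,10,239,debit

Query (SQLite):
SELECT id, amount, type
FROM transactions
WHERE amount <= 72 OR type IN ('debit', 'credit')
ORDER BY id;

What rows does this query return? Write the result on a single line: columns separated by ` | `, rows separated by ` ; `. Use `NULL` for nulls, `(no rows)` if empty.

1 | -130 | credit ; 3 | -113 | debit ; 4 | -13 | debit ; 5 | 31 | debit ; 8 | 239 | debit

amount <= 72: ids {1, 3, 4, 5}
type IN ('debit', 'credit'): ids {1, 3, 4, 5, 8}
Combine with OR.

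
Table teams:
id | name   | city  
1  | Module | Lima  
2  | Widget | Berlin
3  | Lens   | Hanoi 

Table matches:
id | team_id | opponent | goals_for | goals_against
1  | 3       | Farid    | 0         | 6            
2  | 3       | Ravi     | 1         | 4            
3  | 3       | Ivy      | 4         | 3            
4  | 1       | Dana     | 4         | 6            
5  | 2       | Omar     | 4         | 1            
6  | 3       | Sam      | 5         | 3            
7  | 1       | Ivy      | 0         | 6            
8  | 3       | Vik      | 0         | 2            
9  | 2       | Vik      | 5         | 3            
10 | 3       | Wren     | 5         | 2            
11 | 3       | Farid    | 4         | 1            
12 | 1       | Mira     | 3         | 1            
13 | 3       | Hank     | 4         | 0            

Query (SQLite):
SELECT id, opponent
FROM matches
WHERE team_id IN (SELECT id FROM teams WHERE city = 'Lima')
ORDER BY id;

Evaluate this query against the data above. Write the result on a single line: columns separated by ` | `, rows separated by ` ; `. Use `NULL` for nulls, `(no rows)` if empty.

4 | Dana ; 7 | Ivy ; 12 | Mira

Inner query: teams.id where city = 'Lima'.
Outer: keep matches rows whose team_id is in that set.
Inner query → {1}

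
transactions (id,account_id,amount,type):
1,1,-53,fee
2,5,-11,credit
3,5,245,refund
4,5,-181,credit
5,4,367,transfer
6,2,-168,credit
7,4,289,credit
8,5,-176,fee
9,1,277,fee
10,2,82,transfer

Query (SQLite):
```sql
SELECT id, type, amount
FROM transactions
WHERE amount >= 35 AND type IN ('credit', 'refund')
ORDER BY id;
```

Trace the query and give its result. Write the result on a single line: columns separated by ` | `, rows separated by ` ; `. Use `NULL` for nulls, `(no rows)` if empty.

amount >= 35: ids {3, 5, 7, 9, 10}
type IN ('credit', 'refund'): ids {2, 3, 4, 6, 7}
Combine with AND.

3 | refund | 245 ; 7 | credit | 289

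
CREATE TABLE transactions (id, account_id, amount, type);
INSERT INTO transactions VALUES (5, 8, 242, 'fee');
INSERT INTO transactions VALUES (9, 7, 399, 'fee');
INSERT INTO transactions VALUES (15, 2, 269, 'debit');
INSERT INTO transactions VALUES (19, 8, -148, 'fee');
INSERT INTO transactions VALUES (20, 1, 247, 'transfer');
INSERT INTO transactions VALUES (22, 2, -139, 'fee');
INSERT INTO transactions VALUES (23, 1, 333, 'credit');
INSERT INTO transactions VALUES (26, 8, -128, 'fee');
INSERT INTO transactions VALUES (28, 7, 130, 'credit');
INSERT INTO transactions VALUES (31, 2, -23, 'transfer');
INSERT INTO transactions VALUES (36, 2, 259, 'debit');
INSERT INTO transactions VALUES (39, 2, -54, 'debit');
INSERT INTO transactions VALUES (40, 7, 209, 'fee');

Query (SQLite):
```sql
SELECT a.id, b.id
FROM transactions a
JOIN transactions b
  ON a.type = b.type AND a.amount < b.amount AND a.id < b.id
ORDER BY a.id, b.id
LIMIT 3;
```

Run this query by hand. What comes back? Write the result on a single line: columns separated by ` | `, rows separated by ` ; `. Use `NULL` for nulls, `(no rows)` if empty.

Pairs (a,b) with same type, a.amount < b.amount, a.id < b.id.
type groups: credit:{23,28} debit:{15,36,39} fee:{5,9,19,22,26,40} transfer:{20,31}
Ordered by (a.id, b.id); first 3.

5 | 9 ; 19 | 22 ; 19 | 26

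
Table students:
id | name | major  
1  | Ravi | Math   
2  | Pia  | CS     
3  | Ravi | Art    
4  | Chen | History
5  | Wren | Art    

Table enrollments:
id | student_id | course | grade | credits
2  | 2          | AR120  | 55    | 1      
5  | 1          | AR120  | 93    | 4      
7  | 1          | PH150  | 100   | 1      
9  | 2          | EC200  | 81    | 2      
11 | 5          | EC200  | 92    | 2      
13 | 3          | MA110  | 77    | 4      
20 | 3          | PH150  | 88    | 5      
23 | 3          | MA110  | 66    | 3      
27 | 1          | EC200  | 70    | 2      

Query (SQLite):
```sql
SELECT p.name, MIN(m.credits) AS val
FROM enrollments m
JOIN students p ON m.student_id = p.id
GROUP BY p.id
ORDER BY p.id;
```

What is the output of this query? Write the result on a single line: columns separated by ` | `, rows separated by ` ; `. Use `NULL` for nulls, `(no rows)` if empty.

Ravi | 1 ; Pia | 1 ; Ravi | 3 ; Wren | 2

Join each enrollments row to its students via student_id.
Group joined rows by students.id; compute MIN(m.credits) per group.
  1: ids {5, 7, 27} → MIN(m.credits)=1
  2: ids {2, 9} → MIN(m.credits)=1
  3: ids {13, 20, 23} → MIN(m.credits)=3
  5: ids {11} → MIN(m.credits)=2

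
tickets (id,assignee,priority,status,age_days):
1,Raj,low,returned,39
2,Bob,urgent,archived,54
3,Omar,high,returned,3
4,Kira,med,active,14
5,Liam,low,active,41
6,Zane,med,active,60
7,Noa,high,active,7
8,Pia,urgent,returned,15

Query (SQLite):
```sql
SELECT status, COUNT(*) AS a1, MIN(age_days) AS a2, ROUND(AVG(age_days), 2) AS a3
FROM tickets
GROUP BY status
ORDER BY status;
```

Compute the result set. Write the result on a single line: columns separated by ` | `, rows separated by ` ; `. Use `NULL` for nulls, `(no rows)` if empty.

active | 4 | 7 | 30.5 ; archived | 1 | 54 | 54 ; returned | 3 | 3 | 19

Group tickets by status.
Per group compute: COUNT(*), MIN(age_days), ROUND(AVG(age_days), 2).
  active: ids {4, 5, 6, 7} → COUNT(*)=4, MIN(age_days)=7, ROUND(AVG(age_days), 2)=30.5
  archived: ids {2} → COUNT(*)=1, MIN(age_days)=54, ROUND(AVG(age_days), 2)=54
  returned: ids {1, 3, 8} → COUNT(*)=3, MIN(age_days)=3, ROUND(AVG(age_days), 2)=19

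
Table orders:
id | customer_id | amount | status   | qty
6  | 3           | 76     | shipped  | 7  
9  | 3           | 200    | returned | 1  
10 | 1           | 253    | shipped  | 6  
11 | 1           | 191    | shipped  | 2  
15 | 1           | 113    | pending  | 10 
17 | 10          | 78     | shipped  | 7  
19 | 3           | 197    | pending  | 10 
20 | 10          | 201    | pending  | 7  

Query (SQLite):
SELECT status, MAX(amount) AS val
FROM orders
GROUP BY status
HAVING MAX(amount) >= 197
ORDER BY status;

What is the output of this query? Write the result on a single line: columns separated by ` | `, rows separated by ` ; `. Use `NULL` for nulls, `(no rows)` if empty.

Partition orders by status; compute MAX(amount) within each group.
HAVING: keep groups where MAX(amount) >= 197.
  pending: ids {15, 19, 20} → MAX(amount)=201
  returned: ids {9} → MAX(amount)=200
  shipped: ids {6, 10, 11, 17} → MAX(amount)=253

pending | 201 ; returned | 200 ; shipped | 253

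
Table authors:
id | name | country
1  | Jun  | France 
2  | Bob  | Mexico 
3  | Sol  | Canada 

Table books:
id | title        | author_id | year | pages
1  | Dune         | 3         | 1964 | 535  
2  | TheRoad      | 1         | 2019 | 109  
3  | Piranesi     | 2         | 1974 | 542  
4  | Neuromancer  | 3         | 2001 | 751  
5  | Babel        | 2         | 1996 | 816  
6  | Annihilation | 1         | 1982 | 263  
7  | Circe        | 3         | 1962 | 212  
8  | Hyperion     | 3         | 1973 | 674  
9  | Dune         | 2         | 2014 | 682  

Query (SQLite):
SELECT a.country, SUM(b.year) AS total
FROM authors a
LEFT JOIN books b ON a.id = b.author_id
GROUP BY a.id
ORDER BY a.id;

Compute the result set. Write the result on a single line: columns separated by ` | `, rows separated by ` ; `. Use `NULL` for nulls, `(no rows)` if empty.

France | 4001 ; Mexico | 5984 ; Canada | 7900

LEFT JOIN keeps every authors row; unmatched ones get NULL for books columns.
Group by authors.id and compute SUM(b.year). SUM over an all-NULL group is NULL.
  1: ids {2, 6} → SUM(b.year)=4001
  2: ids {3, 5, 9} → SUM(b.year)=5984
  3: ids {1, 4, 7, 8} → SUM(b.year)=7900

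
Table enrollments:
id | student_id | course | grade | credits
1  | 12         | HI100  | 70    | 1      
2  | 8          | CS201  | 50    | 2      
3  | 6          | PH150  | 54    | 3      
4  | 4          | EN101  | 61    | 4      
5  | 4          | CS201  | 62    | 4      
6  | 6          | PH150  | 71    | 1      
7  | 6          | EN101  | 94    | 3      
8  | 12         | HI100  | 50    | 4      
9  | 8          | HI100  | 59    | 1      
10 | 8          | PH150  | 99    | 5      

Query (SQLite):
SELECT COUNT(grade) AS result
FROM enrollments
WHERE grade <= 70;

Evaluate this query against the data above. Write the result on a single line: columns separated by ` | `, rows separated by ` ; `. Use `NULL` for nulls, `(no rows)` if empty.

7

Rows where grade <= 70 → grade values: [70, 50, 54, 61, 62, 50, 59].
COUNT(grade) counts non-NULL values → 7.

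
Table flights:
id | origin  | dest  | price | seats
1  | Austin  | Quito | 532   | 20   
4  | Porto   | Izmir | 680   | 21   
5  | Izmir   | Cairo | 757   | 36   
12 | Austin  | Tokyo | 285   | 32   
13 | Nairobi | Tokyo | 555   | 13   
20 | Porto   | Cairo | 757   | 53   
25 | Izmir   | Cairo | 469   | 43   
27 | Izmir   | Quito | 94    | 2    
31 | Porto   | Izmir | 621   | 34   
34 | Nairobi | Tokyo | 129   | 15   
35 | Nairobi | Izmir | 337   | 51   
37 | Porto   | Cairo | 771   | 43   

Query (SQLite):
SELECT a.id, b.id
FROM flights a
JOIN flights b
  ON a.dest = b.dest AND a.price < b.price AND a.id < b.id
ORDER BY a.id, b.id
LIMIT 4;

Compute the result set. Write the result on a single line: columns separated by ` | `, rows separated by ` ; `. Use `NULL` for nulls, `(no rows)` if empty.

5 | 37 ; 12 | 13 ; 20 | 37 ; 25 | 37

Pairs (a,b) with same dest, a.price < b.price, a.id < b.id.
dest groups: Cairo:{5,20,25,37} Izmir:{4,31,35} Quito:{1,27} Tokyo:{12,13,34}
Ordered by (a.id, b.id); first 4.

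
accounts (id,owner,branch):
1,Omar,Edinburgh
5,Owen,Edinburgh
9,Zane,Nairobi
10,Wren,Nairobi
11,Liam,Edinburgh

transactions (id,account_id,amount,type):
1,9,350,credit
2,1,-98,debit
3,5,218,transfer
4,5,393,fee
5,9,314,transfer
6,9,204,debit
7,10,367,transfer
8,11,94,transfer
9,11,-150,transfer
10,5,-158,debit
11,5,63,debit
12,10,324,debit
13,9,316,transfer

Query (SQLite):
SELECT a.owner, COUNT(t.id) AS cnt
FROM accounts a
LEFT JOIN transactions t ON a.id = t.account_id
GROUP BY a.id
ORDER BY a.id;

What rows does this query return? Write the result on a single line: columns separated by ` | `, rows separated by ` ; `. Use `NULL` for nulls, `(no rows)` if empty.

LEFT JOIN keeps every accounts row; unmatched ones get NULL for transactions columns.
Group by accounts.id and compute COUNT(t.id). COUNT(col) of an all-NULL group is 0.
  1: ids {2} → COUNT(t.id)=1
  5: ids {3, 4, 10, 11} → COUNT(t.id)=4
  9: ids {1, 5, 6, 13} → COUNT(t.id)=4
  10: ids {7, 12} → COUNT(t.id)=2
  11: ids {8, 9} → COUNT(t.id)=2

Omar | 1 ; Owen | 4 ; Zane | 4 ; Wren | 2 ; Liam | 2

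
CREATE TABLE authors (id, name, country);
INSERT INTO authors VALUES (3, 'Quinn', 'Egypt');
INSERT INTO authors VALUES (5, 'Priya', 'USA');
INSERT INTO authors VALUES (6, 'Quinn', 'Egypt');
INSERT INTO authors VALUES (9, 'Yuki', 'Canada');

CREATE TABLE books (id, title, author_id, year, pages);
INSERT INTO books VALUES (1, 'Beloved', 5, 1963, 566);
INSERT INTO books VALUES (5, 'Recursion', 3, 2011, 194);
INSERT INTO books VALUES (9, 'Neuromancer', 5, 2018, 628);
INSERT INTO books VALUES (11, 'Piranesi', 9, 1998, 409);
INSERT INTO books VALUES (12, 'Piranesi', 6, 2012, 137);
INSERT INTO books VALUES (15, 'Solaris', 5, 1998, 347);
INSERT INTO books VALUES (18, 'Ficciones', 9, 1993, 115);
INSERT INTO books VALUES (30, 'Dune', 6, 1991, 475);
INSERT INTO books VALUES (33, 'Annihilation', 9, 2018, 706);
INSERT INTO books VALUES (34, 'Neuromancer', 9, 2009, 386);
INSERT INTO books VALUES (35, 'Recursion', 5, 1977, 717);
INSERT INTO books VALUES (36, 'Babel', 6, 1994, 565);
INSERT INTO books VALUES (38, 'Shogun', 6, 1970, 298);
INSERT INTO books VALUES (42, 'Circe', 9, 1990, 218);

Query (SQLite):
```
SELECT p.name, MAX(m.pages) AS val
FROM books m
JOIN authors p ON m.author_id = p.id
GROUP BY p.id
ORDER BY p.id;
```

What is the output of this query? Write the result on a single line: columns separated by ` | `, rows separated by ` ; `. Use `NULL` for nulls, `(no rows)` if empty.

Quinn | 194 ; Priya | 717 ; Quinn | 565 ; Yuki | 706

Join each books row to its authors via author_id.
Group joined rows by authors.id; compute MAX(m.pages) per group.
  3: ids {5} → MAX(m.pages)=194
  5: ids {1, 9, 15, 35} → MAX(m.pages)=717
  6: ids {12, 30, 36, 38} → MAX(m.pages)=565
  9: ids {11, 18, 33, 34, 42} → MAX(m.pages)=706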